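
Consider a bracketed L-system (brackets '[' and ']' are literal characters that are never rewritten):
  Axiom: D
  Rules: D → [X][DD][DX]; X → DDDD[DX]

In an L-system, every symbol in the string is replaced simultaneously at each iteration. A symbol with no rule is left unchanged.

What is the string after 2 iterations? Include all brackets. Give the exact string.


Answer: [DDDD[DX]][[X][DD][DX][X][DD][DX]][[X][DD][DX]DDDD[DX]]

Derivation:
Step 0: D
Step 1: [X][DD][DX]
Step 2: [DDDD[DX]][[X][DD][DX][X][DD][DX]][[X][DD][DX]DDDD[DX]]


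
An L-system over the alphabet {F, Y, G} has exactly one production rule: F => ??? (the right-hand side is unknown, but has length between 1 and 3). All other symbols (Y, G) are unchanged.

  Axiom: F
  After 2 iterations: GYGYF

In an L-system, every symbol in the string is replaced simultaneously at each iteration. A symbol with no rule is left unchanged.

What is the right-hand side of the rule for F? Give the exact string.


Trying F => GYF:
  Step 0: F
  Step 1: GYF
  Step 2: GYGYF
Matches the given result.

Answer: GYF


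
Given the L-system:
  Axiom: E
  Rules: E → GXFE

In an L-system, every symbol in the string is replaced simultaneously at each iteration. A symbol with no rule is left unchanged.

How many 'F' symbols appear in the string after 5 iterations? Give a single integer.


Step 0: E  (0 'F')
Step 1: GXFE  (1 'F')
Step 2: GXFGXFE  (2 'F')
Step 3: GXFGXFGXFE  (3 'F')
Step 4: GXFGXFGXFGXFE  (4 'F')
Step 5: GXFGXFGXFGXFGXFE  (5 'F')

Answer: 5


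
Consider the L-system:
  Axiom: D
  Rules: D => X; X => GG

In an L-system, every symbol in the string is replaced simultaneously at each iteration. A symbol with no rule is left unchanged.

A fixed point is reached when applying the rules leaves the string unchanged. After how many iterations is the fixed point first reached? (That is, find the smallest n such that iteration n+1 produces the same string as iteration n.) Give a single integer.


Step 0: D
Step 1: X
Step 2: GG
Step 3: GG  (unchanged — fixed point at step 2)

Answer: 2


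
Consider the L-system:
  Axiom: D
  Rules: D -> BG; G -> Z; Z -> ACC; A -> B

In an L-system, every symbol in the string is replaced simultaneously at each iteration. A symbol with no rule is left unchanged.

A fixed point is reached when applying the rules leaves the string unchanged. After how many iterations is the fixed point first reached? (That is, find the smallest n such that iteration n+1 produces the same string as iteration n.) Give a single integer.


Answer: 4

Derivation:
Step 0: D
Step 1: BG
Step 2: BZ
Step 3: BACC
Step 4: BBCC
Step 5: BBCC  (unchanged — fixed point at step 4)


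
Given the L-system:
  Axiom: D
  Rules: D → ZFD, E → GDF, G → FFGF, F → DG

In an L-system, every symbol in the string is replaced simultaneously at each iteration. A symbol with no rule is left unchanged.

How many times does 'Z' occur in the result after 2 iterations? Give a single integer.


Step 0: D  (0 'Z')
Step 1: ZFD  (1 'Z')
Step 2: ZDGZFD  (2 'Z')

Answer: 2


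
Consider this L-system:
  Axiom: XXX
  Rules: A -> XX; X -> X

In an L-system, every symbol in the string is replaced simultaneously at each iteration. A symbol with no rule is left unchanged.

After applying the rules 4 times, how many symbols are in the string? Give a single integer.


Step 0: length = 3
Step 1: length = 3
Step 2: length = 3
Step 3: length = 3
Step 4: length = 3

Answer: 3


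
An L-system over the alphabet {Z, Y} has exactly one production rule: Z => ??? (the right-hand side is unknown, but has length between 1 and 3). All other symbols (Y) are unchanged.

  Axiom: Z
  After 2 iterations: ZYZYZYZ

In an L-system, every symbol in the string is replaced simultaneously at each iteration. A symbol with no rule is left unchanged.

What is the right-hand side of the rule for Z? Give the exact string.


Trying Z => ZYZ:
  Step 0: Z
  Step 1: ZYZ
  Step 2: ZYZYZYZ
Matches the given result.

Answer: ZYZ


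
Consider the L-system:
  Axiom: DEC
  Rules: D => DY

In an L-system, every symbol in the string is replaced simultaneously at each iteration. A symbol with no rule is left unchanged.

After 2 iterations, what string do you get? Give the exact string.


Step 0: DEC
Step 1: DYEC
Step 2: DYYEC

Answer: DYYEC


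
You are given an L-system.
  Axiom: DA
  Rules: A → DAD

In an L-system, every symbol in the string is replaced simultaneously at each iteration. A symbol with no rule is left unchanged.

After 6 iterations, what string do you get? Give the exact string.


Step 0: DA
Step 1: DDAD
Step 2: DDDADD
Step 3: DDDDADDD
Step 4: DDDDDADDDD
Step 5: DDDDDDADDDDD
Step 6: DDDDDDDADDDDDD

Answer: DDDDDDDADDDDDD


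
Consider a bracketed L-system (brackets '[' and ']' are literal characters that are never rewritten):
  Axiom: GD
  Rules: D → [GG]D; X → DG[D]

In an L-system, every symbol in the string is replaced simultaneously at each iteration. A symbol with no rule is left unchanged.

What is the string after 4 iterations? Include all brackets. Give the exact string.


Answer: G[GG][GG][GG][GG]D

Derivation:
Step 0: GD
Step 1: G[GG]D
Step 2: G[GG][GG]D
Step 3: G[GG][GG][GG]D
Step 4: G[GG][GG][GG][GG]D


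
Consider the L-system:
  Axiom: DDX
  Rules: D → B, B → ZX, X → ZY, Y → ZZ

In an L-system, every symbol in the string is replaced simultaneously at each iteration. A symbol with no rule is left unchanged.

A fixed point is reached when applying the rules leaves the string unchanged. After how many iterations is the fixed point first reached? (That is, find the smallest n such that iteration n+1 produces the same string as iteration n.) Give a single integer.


Step 0: DDX
Step 1: BBZY
Step 2: ZXZXZZZ
Step 3: ZZYZZYZZZ
Step 4: ZZZZZZZZZZZ
Step 5: ZZZZZZZZZZZ  (unchanged — fixed point at step 4)

Answer: 4


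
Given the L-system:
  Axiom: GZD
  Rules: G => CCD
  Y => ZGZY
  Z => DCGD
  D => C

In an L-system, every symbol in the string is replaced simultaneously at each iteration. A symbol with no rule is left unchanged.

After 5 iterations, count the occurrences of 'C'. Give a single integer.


Answer: 10

Derivation:
Step 0: GZD  (0 'C')
Step 1: CCDDCGDC  (4 'C')
Step 2: CCCCCCCDCC  (9 'C')
Step 3: CCCCCCCCCC  (10 'C')
Step 4: CCCCCCCCCC  (10 'C')
Step 5: CCCCCCCCCC  (10 'C')


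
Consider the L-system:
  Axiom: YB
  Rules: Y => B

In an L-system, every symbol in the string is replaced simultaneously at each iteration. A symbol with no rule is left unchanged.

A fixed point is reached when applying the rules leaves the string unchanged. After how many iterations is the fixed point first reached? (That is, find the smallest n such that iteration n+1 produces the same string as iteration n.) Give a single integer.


Answer: 1

Derivation:
Step 0: YB
Step 1: BB
Step 2: BB  (unchanged — fixed point at step 1)


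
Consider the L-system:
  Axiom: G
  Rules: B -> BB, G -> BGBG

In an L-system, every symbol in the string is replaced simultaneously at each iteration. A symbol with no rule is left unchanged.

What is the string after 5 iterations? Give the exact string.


Answer: BBBBBBBBBBBBBBBBBBBBBBBBBBBBBBBGBGBBBGBGBBBBBBBGBGBBBGBGBBBBBBBBBBBBBBBGBGBBBGBGBBBBBBBGBGBBBGBGBBBBBBBBBBBBBBBBBBBBBBBBBBBBBBBGBGBBBGBGBBBBBBBGBGBBBGBGBBBBBBBBBBBBBBBGBGBBBGBGBBBBBBBGBGBBBGBG

Derivation:
Step 0: G
Step 1: BGBG
Step 2: BBBGBGBBBGBG
Step 3: BBBBBBBGBGBBBGBGBBBBBBBGBGBBBGBG
Step 4: BBBBBBBBBBBBBBBGBGBBBGBGBBBBBBBGBGBBBGBGBBBBBBBBBBBBBBBGBGBBBGBGBBBBBBBGBGBBBGBG
Step 5: BBBBBBBBBBBBBBBBBBBBBBBBBBBBBBBGBGBBBGBGBBBBBBBGBGBBBGBGBBBBBBBBBBBBBBBGBGBBBGBGBBBBBBBGBGBBBGBGBBBBBBBBBBBBBBBBBBBBBBBBBBBBBBBGBGBBBGBGBBBBBBBGBGBBBGBGBBBBBBBBBBBBBBBGBGBBBGBGBBBBBBBGBGBBBGBG


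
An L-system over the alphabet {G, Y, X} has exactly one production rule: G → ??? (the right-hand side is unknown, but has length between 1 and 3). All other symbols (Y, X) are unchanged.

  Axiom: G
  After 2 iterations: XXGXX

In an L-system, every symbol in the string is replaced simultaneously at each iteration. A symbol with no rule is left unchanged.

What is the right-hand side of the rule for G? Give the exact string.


Answer: XGX

Derivation:
Trying G → XGX:
  Step 0: G
  Step 1: XGX
  Step 2: XXGXX
Matches the given result.


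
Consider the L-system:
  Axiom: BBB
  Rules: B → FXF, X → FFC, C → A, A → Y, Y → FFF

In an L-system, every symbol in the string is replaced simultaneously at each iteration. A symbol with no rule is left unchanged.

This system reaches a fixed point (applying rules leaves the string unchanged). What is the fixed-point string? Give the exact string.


Answer: FFFFFFFFFFFFFFFFFFFFF

Derivation:
Step 0: BBB
Step 1: FXFFXFFXF
Step 2: FFFCFFFFCFFFFCF
Step 3: FFFAFFFFAFFFFAF
Step 4: FFFYFFFFYFFFFYF
Step 5: FFFFFFFFFFFFFFFFFFFFF
Step 6: FFFFFFFFFFFFFFFFFFFFF  (unchanged — fixed point at step 5)


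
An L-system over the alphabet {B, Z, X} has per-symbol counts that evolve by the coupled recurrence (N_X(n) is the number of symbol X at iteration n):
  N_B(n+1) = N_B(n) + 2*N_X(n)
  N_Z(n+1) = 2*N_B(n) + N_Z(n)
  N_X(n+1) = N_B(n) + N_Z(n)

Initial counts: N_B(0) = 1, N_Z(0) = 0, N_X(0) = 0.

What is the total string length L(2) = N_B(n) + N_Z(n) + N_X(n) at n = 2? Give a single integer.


Step 0: N_B=1, N_Z=0, N_X=0, L=1
Step 1: N_B=1, N_Z=2, N_X=1, L=4
Step 2: N_B=3, N_Z=4, N_X=3, L=10

Answer: 10


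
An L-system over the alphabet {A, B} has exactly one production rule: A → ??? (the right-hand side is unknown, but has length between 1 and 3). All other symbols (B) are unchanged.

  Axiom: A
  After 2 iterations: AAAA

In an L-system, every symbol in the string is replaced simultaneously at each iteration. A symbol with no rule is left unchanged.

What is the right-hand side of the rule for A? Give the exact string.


Answer: AA

Derivation:
Trying A → AA:
  Step 0: A
  Step 1: AA
  Step 2: AAAA
Matches the given result.


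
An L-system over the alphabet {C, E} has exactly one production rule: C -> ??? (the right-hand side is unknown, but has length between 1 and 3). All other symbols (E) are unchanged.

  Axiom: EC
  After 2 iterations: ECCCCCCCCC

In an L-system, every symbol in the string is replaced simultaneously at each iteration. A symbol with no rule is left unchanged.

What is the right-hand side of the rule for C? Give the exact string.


Answer: CCC

Derivation:
Trying C -> CCC:
  Step 0: EC
  Step 1: ECCC
  Step 2: ECCCCCCCCC
Matches the given result.


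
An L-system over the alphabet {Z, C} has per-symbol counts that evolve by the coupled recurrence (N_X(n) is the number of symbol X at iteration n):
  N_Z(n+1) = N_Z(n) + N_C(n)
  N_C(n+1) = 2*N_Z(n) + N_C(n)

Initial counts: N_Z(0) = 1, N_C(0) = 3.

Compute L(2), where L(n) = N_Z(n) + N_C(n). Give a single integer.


Answer: 22

Derivation:
Step 0: N_Z=1, N_C=3, L=4
Step 1: N_Z=4, N_C=5, L=9
Step 2: N_Z=9, N_C=13, L=22


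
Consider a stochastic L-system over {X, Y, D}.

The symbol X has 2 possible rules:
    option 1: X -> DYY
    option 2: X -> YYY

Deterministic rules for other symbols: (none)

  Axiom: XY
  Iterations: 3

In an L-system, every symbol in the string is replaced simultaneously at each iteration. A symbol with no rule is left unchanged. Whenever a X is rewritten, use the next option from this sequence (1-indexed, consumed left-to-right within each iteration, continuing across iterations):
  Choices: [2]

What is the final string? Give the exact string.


Step 0: XY
Step 1: YYYY  (used choices [2])
Step 2: YYYY  (used choices [])
Step 3: YYYY  (used choices [])

Answer: YYYY


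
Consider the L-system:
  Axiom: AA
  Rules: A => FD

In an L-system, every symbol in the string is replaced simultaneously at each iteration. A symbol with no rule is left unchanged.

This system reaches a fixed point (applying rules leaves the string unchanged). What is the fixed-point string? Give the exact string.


Answer: FDFD

Derivation:
Step 0: AA
Step 1: FDFD
Step 2: FDFD  (unchanged — fixed point at step 1)


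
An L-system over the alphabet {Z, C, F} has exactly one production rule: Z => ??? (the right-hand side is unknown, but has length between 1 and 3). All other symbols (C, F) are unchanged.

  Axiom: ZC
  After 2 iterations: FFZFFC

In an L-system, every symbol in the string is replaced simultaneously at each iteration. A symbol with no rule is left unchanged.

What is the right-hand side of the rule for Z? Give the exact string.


Answer: FZF

Derivation:
Trying Z => FZF:
  Step 0: ZC
  Step 1: FZFC
  Step 2: FFZFFC
Matches the given result.


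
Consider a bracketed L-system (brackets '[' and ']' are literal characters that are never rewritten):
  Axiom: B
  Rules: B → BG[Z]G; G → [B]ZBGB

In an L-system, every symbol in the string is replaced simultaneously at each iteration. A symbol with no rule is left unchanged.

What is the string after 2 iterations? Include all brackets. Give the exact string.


Step 0: B
Step 1: BG[Z]G
Step 2: BG[Z]G[B]ZBGB[Z][B]ZBGB

Answer: BG[Z]G[B]ZBGB[Z][B]ZBGB


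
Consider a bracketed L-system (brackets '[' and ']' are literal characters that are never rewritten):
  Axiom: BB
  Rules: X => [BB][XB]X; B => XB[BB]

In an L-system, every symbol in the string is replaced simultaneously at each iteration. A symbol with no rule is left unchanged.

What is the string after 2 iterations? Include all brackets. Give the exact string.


Step 0: BB
Step 1: XB[BB]XB[BB]
Step 2: [BB][XB]XXB[BB][XB[BB]XB[BB]][BB][XB]XXB[BB][XB[BB]XB[BB]]

Answer: [BB][XB]XXB[BB][XB[BB]XB[BB]][BB][XB]XXB[BB][XB[BB]XB[BB]]


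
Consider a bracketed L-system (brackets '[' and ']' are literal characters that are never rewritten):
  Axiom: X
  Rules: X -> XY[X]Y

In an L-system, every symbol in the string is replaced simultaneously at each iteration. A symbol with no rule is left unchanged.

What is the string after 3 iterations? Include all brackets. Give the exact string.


Step 0: X
Step 1: XY[X]Y
Step 2: XY[X]YY[XY[X]Y]Y
Step 3: XY[X]YY[XY[X]Y]YY[XY[X]YY[XY[X]Y]Y]Y

Answer: XY[X]YY[XY[X]Y]YY[XY[X]YY[XY[X]Y]Y]Y


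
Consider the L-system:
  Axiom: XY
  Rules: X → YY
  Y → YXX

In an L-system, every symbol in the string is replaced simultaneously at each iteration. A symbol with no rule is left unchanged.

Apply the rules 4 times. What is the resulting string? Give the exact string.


Answer: YXXYYYYYXXYXXYXXYXXYXXYYYYYXXYXXYXXYXXYXXYYYYYXXYXXYXXYXXYXXYYYYYXXYYYYYXXYYYYYXXYYYY

Derivation:
Step 0: XY
Step 1: YYYXX
Step 2: YXXYXXYXXYYYY
Step 3: YXXYYYYYXXYYYYYXXYYYYYXXYXXYXXYXX
Step 4: YXXYYYYYXXYXXYXXYXXYXXYYYYYXXYXXYXXYXXYXXYYYYYXXYXXYXXYXXYXXYYYYYXXYYYYYXXYYYYYXXYYYY


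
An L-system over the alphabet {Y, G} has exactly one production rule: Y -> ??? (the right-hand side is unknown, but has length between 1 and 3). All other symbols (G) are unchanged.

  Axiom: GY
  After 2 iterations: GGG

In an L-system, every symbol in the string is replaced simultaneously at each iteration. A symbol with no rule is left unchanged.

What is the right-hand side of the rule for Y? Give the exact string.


Answer: GG

Derivation:
Trying Y -> GG:
  Step 0: GY
  Step 1: GGG
  Step 2: GGG
Matches the given result.


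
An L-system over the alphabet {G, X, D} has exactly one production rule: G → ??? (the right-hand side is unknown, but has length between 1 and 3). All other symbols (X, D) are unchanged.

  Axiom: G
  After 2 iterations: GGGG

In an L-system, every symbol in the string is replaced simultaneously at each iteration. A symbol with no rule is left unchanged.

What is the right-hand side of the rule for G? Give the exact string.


Trying G → GG:
  Step 0: G
  Step 1: GG
  Step 2: GGGG
Matches the given result.

Answer: GG


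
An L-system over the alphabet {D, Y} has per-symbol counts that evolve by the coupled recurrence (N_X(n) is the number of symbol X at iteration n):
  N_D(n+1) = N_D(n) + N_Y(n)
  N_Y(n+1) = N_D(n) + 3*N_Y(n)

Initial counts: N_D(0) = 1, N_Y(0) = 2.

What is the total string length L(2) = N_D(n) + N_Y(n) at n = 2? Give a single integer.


Answer: 34

Derivation:
Step 0: N_D=1, N_Y=2, L=3
Step 1: N_D=3, N_Y=7, L=10
Step 2: N_D=10, N_Y=24, L=34


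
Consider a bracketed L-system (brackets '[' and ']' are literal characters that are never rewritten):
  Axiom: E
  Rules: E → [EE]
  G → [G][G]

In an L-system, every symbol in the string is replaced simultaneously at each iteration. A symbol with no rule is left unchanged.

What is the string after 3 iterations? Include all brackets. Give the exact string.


Answer: [[[EE][EE]][[EE][EE]]]

Derivation:
Step 0: E
Step 1: [EE]
Step 2: [[EE][EE]]
Step 3: [[[EE][EE]][[EE][EE]]]


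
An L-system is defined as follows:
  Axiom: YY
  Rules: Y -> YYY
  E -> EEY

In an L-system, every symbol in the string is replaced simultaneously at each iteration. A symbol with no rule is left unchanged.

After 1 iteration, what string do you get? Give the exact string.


Step 0: YY
Step 1: YYYYYY

Answer: YYYYYY


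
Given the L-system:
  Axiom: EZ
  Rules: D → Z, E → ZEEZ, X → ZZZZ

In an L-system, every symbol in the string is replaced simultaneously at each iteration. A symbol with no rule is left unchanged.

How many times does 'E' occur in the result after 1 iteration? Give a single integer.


Answer: 2

Derivation:
Step 0: EZ  (1 'E')
Step 1: ZEEZZ  (2 'E')


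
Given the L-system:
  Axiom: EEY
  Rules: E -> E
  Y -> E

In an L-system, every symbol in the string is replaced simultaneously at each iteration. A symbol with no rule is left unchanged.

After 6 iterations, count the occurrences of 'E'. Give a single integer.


Step 0: EEY  (2 'E')
Step 1: EEE  (3 'E')
Step 2: EEE  (3 'E')
Step 3: EEE  (3 'E')
Step 4: EEE  (3 'E')
Step 5: EEE  (3 'E')
Step 6: EEE  (3 'E')

Answer: 3


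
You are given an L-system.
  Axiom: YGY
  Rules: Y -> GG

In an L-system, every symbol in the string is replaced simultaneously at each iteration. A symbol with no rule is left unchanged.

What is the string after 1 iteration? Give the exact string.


Step 0: YGY
Step 1: GGGGG

Answer: GGGGG


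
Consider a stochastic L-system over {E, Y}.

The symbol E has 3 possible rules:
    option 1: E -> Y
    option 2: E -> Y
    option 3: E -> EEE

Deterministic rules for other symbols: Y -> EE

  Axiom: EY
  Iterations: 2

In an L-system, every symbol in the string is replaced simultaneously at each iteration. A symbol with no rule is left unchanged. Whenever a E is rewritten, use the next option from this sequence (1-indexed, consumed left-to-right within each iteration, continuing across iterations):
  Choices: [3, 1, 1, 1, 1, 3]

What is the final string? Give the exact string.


Answer: YYYYEEE

Derivation:
Step 0: EY
Step 1: EEEEE  (used choices [3])
Step 2: YYYYEEE  (used choices [1, 1, 1, 1, 3])


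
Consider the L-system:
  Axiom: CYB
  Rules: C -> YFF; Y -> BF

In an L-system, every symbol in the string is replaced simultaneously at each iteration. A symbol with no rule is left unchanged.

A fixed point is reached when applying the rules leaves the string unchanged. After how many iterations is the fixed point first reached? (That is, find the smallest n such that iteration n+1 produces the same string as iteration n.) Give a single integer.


Answer: 2

Derivation:
Step 0: CYB
Step 1: YFFBFB
Step 2: BFFFBFB
Step 3: BFFFBFB  (unchanged — fixed point at step 2)


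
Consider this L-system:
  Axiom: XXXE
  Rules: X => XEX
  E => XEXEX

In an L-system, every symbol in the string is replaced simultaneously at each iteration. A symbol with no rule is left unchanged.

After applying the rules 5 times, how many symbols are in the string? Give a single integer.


Step 0: length = 4
Step 1: length = 14
Step 2: length = 52
Step 3: length = 194
Step 4: length = 724
Step 5: length = 2702

Answer: 2702


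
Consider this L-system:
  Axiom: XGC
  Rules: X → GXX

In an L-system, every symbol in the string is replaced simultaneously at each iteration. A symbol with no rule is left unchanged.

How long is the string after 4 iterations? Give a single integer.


Step 0: length = 3
Step 1: length = 5
Step 2: length = 9
Step 3: length = 17
Step 4: length = 33

Answer: 33


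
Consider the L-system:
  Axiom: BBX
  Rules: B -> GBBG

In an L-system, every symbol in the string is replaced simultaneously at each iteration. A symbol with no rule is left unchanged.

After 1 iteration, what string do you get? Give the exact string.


Answer: GBBGGBBGX

Derivation:
Step 0: BBX
Step 1: GBBGGBBGX


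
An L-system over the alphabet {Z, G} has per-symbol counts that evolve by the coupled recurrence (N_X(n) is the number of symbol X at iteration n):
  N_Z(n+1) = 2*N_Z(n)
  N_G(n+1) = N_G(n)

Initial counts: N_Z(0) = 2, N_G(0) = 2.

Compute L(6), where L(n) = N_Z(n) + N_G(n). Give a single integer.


Answer: 130

Derivation:
Step 0: N_Z=2, N_G=2, L=4
Step 1: N_Z=4, N_G=2, L=6
Step 2: N_Z=8, N_G=2, L=10
Step 3: N_Z=16, N_G=2, L=18
Step 4: N_Z=32, N_G=2, L=34
Step 5: N_Z=64, N_G=2, L=66
Step 6: N_Z=128, N_G=2, L=130


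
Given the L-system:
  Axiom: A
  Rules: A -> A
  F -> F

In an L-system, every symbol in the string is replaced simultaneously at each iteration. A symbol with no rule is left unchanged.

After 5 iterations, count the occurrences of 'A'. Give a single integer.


Step 0: A  (1 'A')
Step 1: A  (1 'A')
Step 2: A  (1 'A')
Step 3: A  (1 'A')
Step 4: A  (1 'A')
Step 5: A  (1 'A')

Answer: 1


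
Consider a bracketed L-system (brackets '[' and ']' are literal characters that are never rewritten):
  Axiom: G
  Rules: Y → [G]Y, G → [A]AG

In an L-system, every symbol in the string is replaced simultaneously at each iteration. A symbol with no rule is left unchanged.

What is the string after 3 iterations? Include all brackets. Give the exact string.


Step 0: G
Step 1: [A]AG
Step 2: [A]A[A]AG
Step 3: [A]A[A]A[A]AG

Answer: [A]A[A]A[A]AG


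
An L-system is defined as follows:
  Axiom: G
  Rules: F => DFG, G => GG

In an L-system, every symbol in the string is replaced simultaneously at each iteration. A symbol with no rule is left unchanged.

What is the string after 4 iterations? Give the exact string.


Step 0: G
Step 1: GG
Step 2: GGGG
Step 3: GGGGGGGG
Step 4: GGGGGGGGGGGGGGGG

Answer: GGGGGGGGGGGGGGGG


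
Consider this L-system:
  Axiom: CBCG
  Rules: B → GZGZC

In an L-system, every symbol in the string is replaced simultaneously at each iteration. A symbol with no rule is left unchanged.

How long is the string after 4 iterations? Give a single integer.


Answer: 8

Derivation:
Step 0: length = 4
Step 1: length = 8
Step 2: length = 8
Step 3: length = 8
Step 4: length = 8


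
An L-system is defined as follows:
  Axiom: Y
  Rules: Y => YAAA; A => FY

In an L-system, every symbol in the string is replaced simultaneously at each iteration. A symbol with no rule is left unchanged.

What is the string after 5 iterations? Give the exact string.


Step 0: Y
Step 1: YAAA
Step 2: YAAAFYFYFY
Step 3: YAAAFYFYFYFYAAAFYAAAFYAAA
Step 4: YAAAFYFYFYFYAAAFYAAAFYAAAFYAAAFYFYFYFYAAAFYFYFYFYAAAFYFYFY
Step 5: YAAAFYFYFYFYAAAFYAAAFYAAAFYAAAFYFYFYFYAAAFYFYFYFYAAAFYFYFYFYAAAFYFYFYFYAAAFYAAAFYAAAFYAAAFYFYFYFYAAAFYAAAFYAAAFYAAAFYFYFYFYAAAFYAAAFYAAA

Answer: YAAAFYFYFYFYAAAFYAAAFYAAAFYAAAFYFYFYFYAAAFYFYFYFYAAAFYFYFYFYAAAFYFYFYFYAAAFYAAAFYAAAFYAAAFYFYFYFYAAAFYAAAFYAAAFYAAAFYFYFYFYAAAFYAAAFYAAA


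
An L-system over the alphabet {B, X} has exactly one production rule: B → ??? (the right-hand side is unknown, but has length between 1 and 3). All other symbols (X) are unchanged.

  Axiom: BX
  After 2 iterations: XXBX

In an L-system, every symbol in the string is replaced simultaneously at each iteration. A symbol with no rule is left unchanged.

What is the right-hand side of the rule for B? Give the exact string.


Answer: XB

Derivation:
Trying B → XB:
  Step 0: BX
  Step 1: XBX
  Step 2: XXBX
Matches the given result.


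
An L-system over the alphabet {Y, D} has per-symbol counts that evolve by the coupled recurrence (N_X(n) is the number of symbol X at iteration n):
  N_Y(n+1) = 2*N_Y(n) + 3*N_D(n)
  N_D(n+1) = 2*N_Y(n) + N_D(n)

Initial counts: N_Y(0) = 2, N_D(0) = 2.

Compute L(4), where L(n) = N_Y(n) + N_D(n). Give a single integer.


Step 0: N_Y=2, N_D=2, L=4
Step 1: N_Y=10, N_D=6, L=16
Step 2: N_Y=38, N_D=26, L=64
Step 3: N_Y=154, N_D=102, L=256
Step 4: N_Y=614, N_D=410, L=1024

Answer: 1024


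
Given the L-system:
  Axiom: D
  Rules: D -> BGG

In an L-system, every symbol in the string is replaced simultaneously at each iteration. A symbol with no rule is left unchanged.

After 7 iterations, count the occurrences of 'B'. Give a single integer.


Answer: 1

Derivation:
Step 0: D  (0 'B')
Step 1: BGG  (1 'B')
Step 2: BGG  (1 'B')
Step 3: BGG  (1 'B')
Step 4: BGG  (1 'B')
Step 5: BGG  (1 'B')
Step 6: BGG  (1 'B')
Step 7: BGG  (1 'B')


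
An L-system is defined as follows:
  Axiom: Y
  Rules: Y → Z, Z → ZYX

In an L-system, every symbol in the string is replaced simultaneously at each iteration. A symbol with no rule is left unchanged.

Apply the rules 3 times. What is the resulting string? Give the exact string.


Step 0: Y
Step 1: Z
Step 2: ZYX
Step 3: ZYXZX

Answer: ZYXZX


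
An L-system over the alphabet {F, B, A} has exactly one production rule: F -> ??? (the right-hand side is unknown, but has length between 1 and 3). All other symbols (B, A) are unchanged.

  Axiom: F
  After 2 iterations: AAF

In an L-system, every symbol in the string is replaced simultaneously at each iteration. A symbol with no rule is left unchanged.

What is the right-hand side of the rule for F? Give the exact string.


Trying F -> AF:
  Step 0: F
  Step 1: AF
  Step 2: AAF
Matches the given result.

Answer: AF


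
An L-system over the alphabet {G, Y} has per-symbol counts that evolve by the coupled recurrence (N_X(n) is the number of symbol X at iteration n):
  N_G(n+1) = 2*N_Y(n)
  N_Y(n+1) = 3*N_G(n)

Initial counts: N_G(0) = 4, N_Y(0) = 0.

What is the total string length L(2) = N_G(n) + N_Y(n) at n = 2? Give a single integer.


Step 0: N_G=4, N_Y=0, L=4
Step 1: N_G=0, N_Y=12, L=12
Step 2: N_G=24, N_Y=0, L=24

Answer: 24


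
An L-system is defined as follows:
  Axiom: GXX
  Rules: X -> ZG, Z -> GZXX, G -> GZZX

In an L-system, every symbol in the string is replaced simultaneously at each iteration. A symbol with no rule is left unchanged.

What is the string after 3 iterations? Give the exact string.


Step 0: GXX
Step 1: GZZXZGZG
Step 2: GZZXGZXXGZXXZGGZXXGZZXGZXXGZZX
Step 3: GZZXGZXXGZXXZGGZZXGZXXZGZGGZZXGZXXZGZGGZXXGZZXGZZXGZXXZGZGGZZXGZXXGZXXZGGZZXGZXXZGZGGZZXGZXXGZXXZG

Answer: GZZXGZXXGZXXZGGZZXGZXXZGZGGZZXGZXXZGZGGZXXGZZXGZZXGZXXZGZGGZZXGZXXGZXXZGGZZXGZXXZGZGGZZXGZXXGZXXZG


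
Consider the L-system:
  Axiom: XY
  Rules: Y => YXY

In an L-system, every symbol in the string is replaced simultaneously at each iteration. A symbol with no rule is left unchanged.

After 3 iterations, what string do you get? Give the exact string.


Step 0: XY
Step 1: XYXY
Step 2: XYXYXYXY
Step 3: XYXYXYXYXYXYXYXY

Answer: XYXYXYXYXYXYXYXY


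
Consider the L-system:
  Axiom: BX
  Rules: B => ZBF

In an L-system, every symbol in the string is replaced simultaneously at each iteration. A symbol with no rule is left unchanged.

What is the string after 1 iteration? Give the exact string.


Step 0: BX
Step 1: ZBFX

Answer: ZBFX


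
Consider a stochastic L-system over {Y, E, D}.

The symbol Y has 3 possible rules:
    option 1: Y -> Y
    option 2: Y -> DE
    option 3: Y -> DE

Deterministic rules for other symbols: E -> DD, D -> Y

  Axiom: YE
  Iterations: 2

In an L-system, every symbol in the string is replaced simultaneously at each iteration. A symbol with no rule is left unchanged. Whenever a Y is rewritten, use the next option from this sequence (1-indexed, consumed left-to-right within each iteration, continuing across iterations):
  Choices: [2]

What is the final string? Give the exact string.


Answer: YDDYY

Derivation:
Step 0: YE
Step 1: DEDD  (used choices [2])
Step 2: YDDYY  (used choices [])


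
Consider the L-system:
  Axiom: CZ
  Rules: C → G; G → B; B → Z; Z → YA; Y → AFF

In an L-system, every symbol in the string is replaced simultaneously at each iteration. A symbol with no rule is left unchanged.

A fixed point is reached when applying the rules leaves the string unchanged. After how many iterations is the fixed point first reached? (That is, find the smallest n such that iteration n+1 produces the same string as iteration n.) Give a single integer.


Answer: 5

Derivation:
Step 0: CZ
Step 1: GYA
Step 2: BAFFA
Step 3: ZAFFA
Step 4: YAAFFA
Step 5: AFFAAFFA
Step 6: AFFAAFFA  (unchanged — fixed point at step 5)


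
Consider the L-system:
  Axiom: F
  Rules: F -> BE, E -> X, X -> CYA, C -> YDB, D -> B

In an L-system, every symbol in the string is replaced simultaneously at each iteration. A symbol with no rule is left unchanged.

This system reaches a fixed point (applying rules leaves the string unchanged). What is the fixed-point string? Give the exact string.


Step 0: F
Step 1: BE
Step 2: BX
Step 3: BCYA
Step 4: BYDBYA
Step 5: BYBBYA
Step 6: BYBBYA  (unchanged — fixed point at step 5)

Answer: BYBBYA


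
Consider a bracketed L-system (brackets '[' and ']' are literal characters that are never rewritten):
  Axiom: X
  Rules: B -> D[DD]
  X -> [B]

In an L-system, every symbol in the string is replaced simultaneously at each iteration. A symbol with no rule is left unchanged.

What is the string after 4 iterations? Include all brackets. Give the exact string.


Answer: [D[DD]]

Derivation:
Step 0: X
Step 1: [B]
Step 2: [D[DD]]
Step 3: [D[DD]]
Step 4: [D[DD]]


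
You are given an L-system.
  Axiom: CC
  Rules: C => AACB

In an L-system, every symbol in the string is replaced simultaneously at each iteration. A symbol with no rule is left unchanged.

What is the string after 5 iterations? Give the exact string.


Step 0: CC
Step 1: AACBAACB
Step 2: AAAACBBAAAACBB
Step 3: AAAAAACBBBAAAAAACBBB
Step 4: AAAAAAAACBBBBAAAAAAAACBBBB
Step 5: AAAAAAAAAACBBBBBAAAAAAAAAACBBBBB

Answer: AAAAAAAAAACBBBBBAAAAAAAAAACBBBBB


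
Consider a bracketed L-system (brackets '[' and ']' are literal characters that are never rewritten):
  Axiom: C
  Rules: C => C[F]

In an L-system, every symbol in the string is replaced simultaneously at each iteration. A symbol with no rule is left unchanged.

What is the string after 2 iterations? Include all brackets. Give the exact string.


Answer: C[F][F]

Derivation:
Step 0: C
Step 1: C[F]
Step 2: C[F][F]


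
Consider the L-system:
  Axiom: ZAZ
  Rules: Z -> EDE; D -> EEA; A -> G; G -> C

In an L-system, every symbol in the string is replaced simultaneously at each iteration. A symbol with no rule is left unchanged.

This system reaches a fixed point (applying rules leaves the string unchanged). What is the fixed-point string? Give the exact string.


Step 0: ZAZ
Step 1: EDEGEDE
Step 2: EEEAECEEEAE
Step 3: EEEGECEEEGE
Step 4: EEECECEEECE
Step 5: EEECECEEECE  (unchanged — fixed point at step 4)

Answer: EEECECEEECE


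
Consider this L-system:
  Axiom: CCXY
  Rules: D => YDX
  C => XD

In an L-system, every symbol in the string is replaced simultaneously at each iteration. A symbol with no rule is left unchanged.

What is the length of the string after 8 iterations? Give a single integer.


Step 0: length = 4
Step 1: length = 6
Step 2: length = 10
Step 3: length = 14
Step 4: length = 18
Step 5: length = 22
Step 6: length = 26
Step 7: length = 30
Step 8: length = 34

Answer: 34


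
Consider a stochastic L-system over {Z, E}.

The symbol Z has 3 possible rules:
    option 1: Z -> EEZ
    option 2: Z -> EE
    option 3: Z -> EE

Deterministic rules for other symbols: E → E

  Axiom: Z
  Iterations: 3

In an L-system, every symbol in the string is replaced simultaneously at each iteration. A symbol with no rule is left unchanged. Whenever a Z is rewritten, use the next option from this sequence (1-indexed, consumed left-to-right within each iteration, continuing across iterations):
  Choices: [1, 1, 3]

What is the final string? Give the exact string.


Step 0: Z
Step 1: EEZ  (used choices [1])
Step 2: EEEEZ  (used choices [1])
Step 3: EEEEEE  (used choices [3])

Answer: EEEEEE


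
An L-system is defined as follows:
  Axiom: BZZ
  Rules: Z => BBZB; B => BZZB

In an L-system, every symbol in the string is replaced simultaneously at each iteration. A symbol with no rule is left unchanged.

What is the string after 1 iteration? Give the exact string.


Answer: BZZBBBZBBBZB

Derivation:
Step 0: BZZ
Step 1: BZZBBBZBBBZB


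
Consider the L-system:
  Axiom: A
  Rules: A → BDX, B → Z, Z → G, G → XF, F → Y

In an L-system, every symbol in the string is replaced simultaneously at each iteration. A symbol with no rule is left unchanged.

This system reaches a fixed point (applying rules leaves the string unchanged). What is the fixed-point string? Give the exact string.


Step 0: A
Step 1: BDX
Step 2: ZDX
Step 3: GDX
Step 4: XFDX
Step 5: XYDX
Step 6: XYDX  (unchanged — fixed point at step 5)

Answer: XYDX


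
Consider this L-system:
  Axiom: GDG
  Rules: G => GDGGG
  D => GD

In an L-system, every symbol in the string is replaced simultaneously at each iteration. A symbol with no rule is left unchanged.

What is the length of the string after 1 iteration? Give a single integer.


Answer: 12

Derivation:
Step 0: length = 3
Step 1: length = 12


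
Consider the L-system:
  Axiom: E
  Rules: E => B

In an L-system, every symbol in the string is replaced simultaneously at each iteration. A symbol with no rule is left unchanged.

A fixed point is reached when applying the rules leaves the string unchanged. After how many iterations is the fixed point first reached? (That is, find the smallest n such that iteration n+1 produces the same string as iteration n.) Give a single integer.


Step 0: E
Step 1: B
Step 2: B  (unchanged — fixed point at step 1)

Answer: 1


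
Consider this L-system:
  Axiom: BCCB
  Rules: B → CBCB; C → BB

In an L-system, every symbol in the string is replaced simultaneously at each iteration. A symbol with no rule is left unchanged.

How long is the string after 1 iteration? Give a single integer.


Step 0: length = 4
Step 1: length = 12

Answer: 12


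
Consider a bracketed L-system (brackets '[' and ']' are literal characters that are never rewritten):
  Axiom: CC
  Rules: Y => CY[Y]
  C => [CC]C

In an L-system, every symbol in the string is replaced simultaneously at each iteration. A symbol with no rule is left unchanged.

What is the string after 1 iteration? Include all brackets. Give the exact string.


Answer: [CC]C[CC]C

Derivation:
Step 0: CC
Step 1: [CC]C[CC]C


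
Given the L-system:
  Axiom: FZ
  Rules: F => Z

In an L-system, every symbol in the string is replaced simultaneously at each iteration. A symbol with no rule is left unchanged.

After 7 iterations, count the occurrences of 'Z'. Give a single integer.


Step 0: FZ  (1 'Z')
Step 1: ZZ  (2 'Z')
Step 2: ZZ  (2 'Z')
Step 3: ZZ  (2 'Z')
Step 4: ZZ  (2 'Z')
Step 5: ZZ  (2 'Z')
Step 6: ZZ  (2 'Z')
Step 7: ZZ  (2 'Z')

Answer: 2


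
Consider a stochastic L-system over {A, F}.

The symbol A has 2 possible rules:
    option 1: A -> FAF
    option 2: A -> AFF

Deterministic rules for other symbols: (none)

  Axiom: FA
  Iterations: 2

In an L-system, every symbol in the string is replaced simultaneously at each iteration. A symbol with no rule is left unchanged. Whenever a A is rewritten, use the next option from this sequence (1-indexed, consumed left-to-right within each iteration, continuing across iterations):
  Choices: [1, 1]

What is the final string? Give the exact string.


Answer: FFFAFF

Derivation:
Step 0: FA
Step 1: FFAF  (used choices [1])
Step 2: FFFAFF  (used choices [1])


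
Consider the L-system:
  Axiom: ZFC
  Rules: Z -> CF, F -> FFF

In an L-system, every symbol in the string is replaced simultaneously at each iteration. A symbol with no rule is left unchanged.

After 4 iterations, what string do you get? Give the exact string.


Answer: CFFFFFFFFFFFFFFFFFFFFFFFFFFFFFFFFFFFFFFFFFFFFFFFFFFFFFFFFFFFFFFFFFFFFFFFFFFFFFFFFFFFFFFFFFFFFFFFFFFFFFFFFFFFFC

Derivation:
Step 0: ZFC
Step 1: CFFFFC
Step 2: CFFFFFFFFFFFFC
Step 3: CFFFFFFFFFFFFFFFFFFFFFFFFFFFFFFFFFFFFC
Step 4: CFFFFFFFFFFFFFFFFFFFFFFFFFFFFFFFFFFFFFFFFFFFFFFFFFFFFFFFFFFFFFFFFFFFFFFFFFFFFFFFFFFFFFFFFFFFFFFFFFFFFFFFFFFFFC


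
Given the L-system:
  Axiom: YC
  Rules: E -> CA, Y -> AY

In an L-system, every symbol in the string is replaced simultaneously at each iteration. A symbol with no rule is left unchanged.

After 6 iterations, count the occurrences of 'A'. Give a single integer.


Step 0: YC  (0 'A')
Step 1: AYC  (1 'A')
Step 2: AAYC  (2 'A')
Step 3: AAAYC  (3 'A')
Step 4: AAAAYC  (4 'A')
Step 5: AAAAAYC  (5 'A')
Step 6: AAAAAAYC  (6 'A')

Answer: 6


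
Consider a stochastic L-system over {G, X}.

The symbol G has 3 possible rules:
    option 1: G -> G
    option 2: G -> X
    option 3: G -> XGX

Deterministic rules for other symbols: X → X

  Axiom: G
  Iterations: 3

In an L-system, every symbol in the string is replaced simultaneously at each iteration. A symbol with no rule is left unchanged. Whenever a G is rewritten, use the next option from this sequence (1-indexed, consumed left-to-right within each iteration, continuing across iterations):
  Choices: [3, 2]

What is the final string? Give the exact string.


Step 0: G
Step 1: XGX  (used choices [3])
Step 2: XXX  (used choices [2])
Step 3: XXX  (used choices [])

Answer: XXX


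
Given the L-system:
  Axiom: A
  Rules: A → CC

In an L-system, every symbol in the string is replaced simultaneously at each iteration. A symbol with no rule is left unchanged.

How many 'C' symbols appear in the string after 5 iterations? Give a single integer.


Step 0: A  (0 'C')
Step 1: CC  (2 'C')
Step 2: CC  (2 'C')
Step 3: CC  (2 'C')
Step 4: CC  (2 'C')
Step 5: CC  (2 'C')

Answer: 2


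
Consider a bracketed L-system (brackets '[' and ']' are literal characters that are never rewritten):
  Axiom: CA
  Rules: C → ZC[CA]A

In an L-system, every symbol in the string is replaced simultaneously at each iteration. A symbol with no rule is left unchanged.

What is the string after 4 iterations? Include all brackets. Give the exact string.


Answer: ZZZZC[CA]A[ZC[CA]AA]A[ZZC[CA]A[ZC[CA]AA]AA]A[ZZZC[CA]A[ZC[CA]AA]A[ZZC[CA]A[ZC[CA]AA]AA]AA]AA

Derivation:
Step 0: CA
Step 1: ZC[CA]AA
Step 2: ZZC[CA]A[ZC[CA]AA]AA
Step 3: ZZZC[CA]A[ZC[CA]AA]A[ZZC[CA]A[ZC[CA]AA]AA]AA
Step 4: ZZZZC[CA]A[ZC[CA]AA]A[ZZC[CA]A[ZC[CA]AA]AA]A[ZZZC[CA]A[ZC[CA]AA]A[ZZC[CA]A[ZC[CA]AA]AA]AA]AA


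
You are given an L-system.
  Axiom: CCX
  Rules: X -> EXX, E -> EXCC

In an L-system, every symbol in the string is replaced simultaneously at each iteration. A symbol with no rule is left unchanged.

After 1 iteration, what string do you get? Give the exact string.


Answer: CCEXX

Derivation:
Step 0: CCX
Step 1: CCEXX


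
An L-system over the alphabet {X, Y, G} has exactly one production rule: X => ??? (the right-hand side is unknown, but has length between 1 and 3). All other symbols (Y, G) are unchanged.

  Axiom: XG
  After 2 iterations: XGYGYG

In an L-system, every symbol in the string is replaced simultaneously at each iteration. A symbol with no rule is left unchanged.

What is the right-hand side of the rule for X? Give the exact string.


Answer: XGY

Derivation:
Trying X => XGY:
  Step 0: XG
  Step 1: XGYG
  Step 2: XGYGYG
Matches the given result.


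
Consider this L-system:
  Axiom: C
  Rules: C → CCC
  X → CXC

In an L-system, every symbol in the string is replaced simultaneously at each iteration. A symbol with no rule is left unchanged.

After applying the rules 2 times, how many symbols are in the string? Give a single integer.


Answer: 9

Derivation:
Step 0: length = 1
Step 1: length = 3
Step 2: length = 9
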